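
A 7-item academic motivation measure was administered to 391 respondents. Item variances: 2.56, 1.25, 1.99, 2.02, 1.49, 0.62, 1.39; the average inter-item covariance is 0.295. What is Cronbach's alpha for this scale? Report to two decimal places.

ΣVar(i) = 2.56 + 1.25 + 1.99 + 2.02 + 1.49 + 0.62 + 1.39 = 11.32
Sum of the 21 distinct covariances = 21 × 0.295 = 6.195
σ²_total = ΣVar(i) + 2·Σcov = 11.32 + 2 × 6.195 = 23.710
α = (7/6)·(1 − 11.32/23.710) = 0.61

α = 0.61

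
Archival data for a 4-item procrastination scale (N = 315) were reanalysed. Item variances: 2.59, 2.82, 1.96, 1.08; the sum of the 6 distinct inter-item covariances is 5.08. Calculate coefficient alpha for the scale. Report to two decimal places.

Σσᵢ² = 2.59 + 2.82 + 1.96 + 1.08 = 8.45
Sum of distinct covariances = 5.08
σ²_T = Σσᵢ² + 2·Σcov = 8.45 + 2 × 5.08 = 18.61
α = (4/3)·(1 − 8.45/18.61) = 0.73

coefficient alpha = 0.73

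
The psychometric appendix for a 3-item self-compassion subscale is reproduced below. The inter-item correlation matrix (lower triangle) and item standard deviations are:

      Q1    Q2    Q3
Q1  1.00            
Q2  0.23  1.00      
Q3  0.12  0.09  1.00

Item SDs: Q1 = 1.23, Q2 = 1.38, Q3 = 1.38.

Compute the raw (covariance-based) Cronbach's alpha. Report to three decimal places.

Σσ²ᵢ = 1.23² + 1.38² + 1.38² = 5.3217
Covariances σ_ij = r_ij · s_i · s_j:
  σ(Q1,Q2) = 0.23 × 1.23 × 1.38 = 0.3904
  σ(Q1,Q3) = 0.12 × 1.23 × 1.38 = 0.2037
  σ(Q2,Q3) = 0.09 × 1.38 × 1.38 = 0.1714
σ²_T = Σσ²ᵢ + 2·Σσ_ij = 5.3217 + 2 × 0.7655 = 6.8527
α = (3/2)·(1 − 5.3217/6.8527) = 0.335

Cronbach's alpha = 0.335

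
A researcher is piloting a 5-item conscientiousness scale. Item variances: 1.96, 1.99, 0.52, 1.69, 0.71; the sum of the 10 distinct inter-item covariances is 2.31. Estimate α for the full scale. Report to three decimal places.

α = 0.503

ΣVar(i) = 1.96 + 1.99 + 0.52 + 1.69 + 0.71 = 6.87
Sum of distinct covariances = 2.31
total variance = ΣVar(i) + 2·Σcov = 6.87 + 2 × 2.31 = 11.49
α = (5/4)·(1 − 6.87/11.49) = 0.503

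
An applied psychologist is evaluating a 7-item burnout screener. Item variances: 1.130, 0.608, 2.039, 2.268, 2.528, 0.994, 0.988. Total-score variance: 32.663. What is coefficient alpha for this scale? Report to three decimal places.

coefficient alpha = 0.790

Σσᵢ² = 1.130 + 0.608 + 2.039 + 2.268 + 2.528 + 0.994 + 0.988 = 10.555
α = (k/(k−1))·(1 − Σσᵢ²/σ²_T) = (7/6)·(1 − 10.555/32.663) = 0.790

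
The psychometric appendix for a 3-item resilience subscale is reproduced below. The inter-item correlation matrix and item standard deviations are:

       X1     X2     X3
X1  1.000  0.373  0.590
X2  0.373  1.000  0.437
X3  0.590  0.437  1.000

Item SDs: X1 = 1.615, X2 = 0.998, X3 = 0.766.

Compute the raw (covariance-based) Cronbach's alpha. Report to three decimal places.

Σσ²ᵢ = 1.615² + 0.998² + 0.766² = 4.1910
Covariances σ_ij = r_ij · s_i · s_j:
  σ(X1,X2) = 0.373 × 1.615 × 0.998 = 0.6012
  σ(X1,X3) = 0.590 × 1.615 × 0.766 = 0.7299
  σ(X2,X3) = 0.437 × 0.998 × 0.766 = 0.3341
σ²_T = Σσ²ᵢ + 2·Σσ_ij = 4.1910 + 2 × 1.6652 = 7.5214
α = (3/2)·(1 − 4.1910/7.5214) = 0.664

Cronbach's alpha = 0.664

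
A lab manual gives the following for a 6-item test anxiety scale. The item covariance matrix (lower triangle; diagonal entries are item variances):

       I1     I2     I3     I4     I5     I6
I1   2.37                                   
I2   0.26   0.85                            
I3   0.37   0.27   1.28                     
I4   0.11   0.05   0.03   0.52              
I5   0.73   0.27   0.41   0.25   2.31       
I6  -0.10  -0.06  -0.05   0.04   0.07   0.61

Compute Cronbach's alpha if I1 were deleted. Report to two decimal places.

Remaining items: I2, I3, I4, I5, I6 (k = 5).
sum of item variances = 0.85 + 1.28 + 0.52 + 2.31 + 0.61 = 5.57
total variance = 5.57 + 2 × 1.28 = 8.13
α (item deleted) = (5/4)·(1 − 5.57/8.13) = 0.39

Cronbach's alpha = 0.39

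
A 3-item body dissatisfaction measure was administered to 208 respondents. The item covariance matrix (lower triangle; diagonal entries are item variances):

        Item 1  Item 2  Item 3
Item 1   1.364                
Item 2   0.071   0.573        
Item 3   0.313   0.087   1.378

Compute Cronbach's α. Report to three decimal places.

α = 0.332

ΣVar(i) = 1.364 + 0.573 + 1.378 = 3.315
Sum of the distinct covariances = 0.471
total variance = 3.315 + 2 × 0.471 = 4.257
α = (k/(k−1))·(1 − ΣVar(i)/total variance) = (3/2)·(1 − 3.315/4.257) = 0.332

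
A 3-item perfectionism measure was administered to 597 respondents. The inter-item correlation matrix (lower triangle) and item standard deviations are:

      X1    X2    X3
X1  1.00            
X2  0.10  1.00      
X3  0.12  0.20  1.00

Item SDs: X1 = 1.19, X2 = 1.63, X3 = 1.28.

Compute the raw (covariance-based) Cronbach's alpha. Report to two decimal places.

Cronbach's alpha = 0.33

Σσ²ᵢ = 1.19² + 1.63² + 1.28² = 5.7114
Covariances σ_ij = r_ij · s_i · s_j:
  σ(X1,X2) = 0.10 × 1.19 × 1.63 = 0.1940
  σ(X1,X3) = 0.12 × 1.19 × 1.28 = 0.1828
  σ(X2,X3) = 0.20 × 1.63 × 1.28 = 0.4173
σ²_T = Σσ²ᵢ + 2·Σσ_ij = 5.7114 + 2 × 0.7941 = 7.2996
α = (3/2)·(1 − 5.7114/7.2996) = 0.33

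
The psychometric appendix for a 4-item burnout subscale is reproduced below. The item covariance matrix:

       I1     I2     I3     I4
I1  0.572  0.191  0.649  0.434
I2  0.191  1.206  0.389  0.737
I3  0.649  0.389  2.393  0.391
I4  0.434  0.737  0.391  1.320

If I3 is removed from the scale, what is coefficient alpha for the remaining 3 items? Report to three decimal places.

α = 0.702

Remaining items: I1, I2, I4 (k = 3).
Σσᵢ² = 0.572 + 1.206 + 1.320 = 3.098
σ²_T = 3.098 + 2 × 1.362 = 5.822
α (item deleted) = (3/2)·(1 − 3.098/5.822) = 0.702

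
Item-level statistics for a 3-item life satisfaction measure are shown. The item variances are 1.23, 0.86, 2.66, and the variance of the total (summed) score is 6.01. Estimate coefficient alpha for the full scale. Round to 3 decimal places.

α = 0.314

ΣVar(i) = 1.23 + 0.86 + 2.66 = 4.75
α = (k/(k−1))·(1 − ΣVar(i)/σ²_T) = (3/2)·(1 − 4.75/6.01) = 0.314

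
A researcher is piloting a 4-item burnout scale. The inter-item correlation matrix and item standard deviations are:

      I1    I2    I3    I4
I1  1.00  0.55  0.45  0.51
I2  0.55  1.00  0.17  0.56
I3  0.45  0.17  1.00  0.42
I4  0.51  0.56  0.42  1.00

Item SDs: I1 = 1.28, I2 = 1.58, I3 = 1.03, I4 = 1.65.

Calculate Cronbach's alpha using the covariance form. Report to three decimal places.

Cronbach's alpha = 0.759

Σσ²ᵢ = 1.28² + 1.58² + 1.03² + 1.65² = 7.9182
Covariances σ_ij = r_ij · s_i · s_j:
  σ(I1,I2) = 0.55 × 1.28 × 1.58 = 1.1123
  σ(I1,I3) = 0.45 × 1.28 × 1.03 = 0.5933
  σ(I1,I4) = 0.51 × 1.28 × 1.65 = 1.0771
  σ(I2,I3) = 0.17 × 1.58 × 1.03 = 0.2767
  σ(I2,I4) = 0.56 × 1.58 × 1.65 = 1.4599
  σ(I3,I4) = 0.42 × 1.03 × 1.65 = 0.7138
σ²_T = Σσ²ᵢ + 2·Σσ_ij = 7.9182 + 2 × 5.2331 = 18.3844
α = (4/3)·(1 − 7.9182/18.3844) = 0.759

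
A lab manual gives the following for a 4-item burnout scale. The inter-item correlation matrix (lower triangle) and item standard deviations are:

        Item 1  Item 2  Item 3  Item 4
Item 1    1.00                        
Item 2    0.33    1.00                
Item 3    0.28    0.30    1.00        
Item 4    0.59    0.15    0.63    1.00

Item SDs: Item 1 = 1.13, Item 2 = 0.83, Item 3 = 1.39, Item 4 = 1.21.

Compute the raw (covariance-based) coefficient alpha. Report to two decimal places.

Σσ²ᵢ = 1.13² + 0.83² + 1.39² + 1.21² = 5.3620
Covariances σ_ij = r_ij · s_i · s_j:
  σ(Item 1,Item 2) = 0.33 × 1.13 × 0.83 = 0.3095
  σ(Item 1,Item 3) = 0.28 × 1.13 × 1.39 = 0.4398
  σ(Item 1,Item 4) = 0.59 × 1.13 × 1.21 = 0.8067
  σ(Item 2,Item 3) = 0.30 × 0.83 × 1.39 = 0.3461
  σ(Item 2,Item 4) = 0.15 × 0.83 × 1.21 = 0.1506
  σ(Item 3,Item 4) = 0.63 × 1.39 × 1.21 = 1.0596
σ²_T = Σσ²ᵢ + 2·Σσ_ij = 5.3620 + 2 × 3.1123 = 11.5866
α = (4/3)·(1 − 5.3620/11.5866) = 0.72

coefficient alpha = 0.72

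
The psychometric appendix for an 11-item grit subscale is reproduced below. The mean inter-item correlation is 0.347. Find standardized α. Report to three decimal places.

Standardized α = k·r̄ / (1 + (k−1)·r̄) = 11 × 0.347 / (1 + 10 × 0.347)
  = 3.8170 / 4.4700 = 0.854

α = 0.854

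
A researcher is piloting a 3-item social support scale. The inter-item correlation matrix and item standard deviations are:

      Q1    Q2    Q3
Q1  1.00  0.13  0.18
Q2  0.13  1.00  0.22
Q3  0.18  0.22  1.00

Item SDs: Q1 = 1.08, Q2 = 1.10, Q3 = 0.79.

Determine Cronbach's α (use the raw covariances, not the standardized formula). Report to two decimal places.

Σσ²ᵢ = 1.08² + 1.10² + 0.79² = 3.0005
Covariances σ_ij = r_ij · s_i · s_j:
  σ(Q1,Q2) = 0.13 × 1.08 × 1.10 = 0.1544
  σ(Q1,Q3) = 0.18 × 1.08 × 0.79 = 0.1536
  σ(Q2,Q3) = 0.22 × 1.10 × 0.79 = 0.1912
σ²_T = Σσ²ᵢ + 2·Σσ_ij = 3.0005 + 2 × 0.4992 = 3.9989
α = (3/2)·(1 − 3.0005/3.9989) = 0.37

α = 0.37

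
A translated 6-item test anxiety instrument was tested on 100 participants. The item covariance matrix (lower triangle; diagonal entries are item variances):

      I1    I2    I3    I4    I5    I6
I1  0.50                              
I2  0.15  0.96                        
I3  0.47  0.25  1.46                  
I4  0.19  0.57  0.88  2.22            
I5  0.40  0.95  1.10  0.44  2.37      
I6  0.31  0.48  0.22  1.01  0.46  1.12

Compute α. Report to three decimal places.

α = 0.775

ΣVar(i) = 0.50 + 0.96 + 1.46 + 2.22 + 2.37 + 1.12 = 8.63
Sum of the distinct covariances = 7.88
total variance = 8.63 + 2 × 7.88 = 24.39
α = (k/(k−1))·(1 − ΣVar(i)/total variance) = (6/5)·(1 − 8.63/24.39) = 0.775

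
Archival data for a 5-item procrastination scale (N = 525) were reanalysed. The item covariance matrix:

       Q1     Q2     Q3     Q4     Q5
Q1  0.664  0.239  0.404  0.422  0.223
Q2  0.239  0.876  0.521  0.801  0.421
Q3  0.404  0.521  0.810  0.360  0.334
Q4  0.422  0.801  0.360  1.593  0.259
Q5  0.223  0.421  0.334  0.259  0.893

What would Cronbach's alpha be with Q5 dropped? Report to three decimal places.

α = 0.776

Remaining items: Q1, Q2, Q3, Q4 (k = 4).
Σσ²ᵢ = 0.664 + 0.876 + 0.810 + 1.593 = 3.943
σ²_T = 3.943 + 2 × 2.747 = 9.437
α (item deleted) = (4/3)·(1 − 3.943/9.437) = 0.776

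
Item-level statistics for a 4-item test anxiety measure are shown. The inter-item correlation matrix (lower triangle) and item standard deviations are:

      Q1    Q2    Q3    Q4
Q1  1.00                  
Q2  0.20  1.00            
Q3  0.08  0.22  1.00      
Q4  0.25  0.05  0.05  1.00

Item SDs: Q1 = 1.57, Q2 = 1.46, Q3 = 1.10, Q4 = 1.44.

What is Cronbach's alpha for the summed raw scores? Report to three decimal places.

Σσ²ᵢ = 1.57² + 1.46² + 1.10² + 1.44² = 7.8801
Covariances σ_ij = r_ij · s_i · s_j:
  σ(Q1,Q2) = 0.20 × 1.57 × 1.46 = 0.4584
  σ(Q1,Q3) = 0.08 × 1.57 × 1.10 = 0.1382
  σ(Q1,Q4) = 0.25 × 1.57 × 1.44 = 0.5652
  σ(Q2,Q3) = 0.22 × 1.46 × 1.10 = 0.3533
  σ(Q2,Q4) = 0.05 × 1.46 × 1.44 = 0.1051
  σ(Q3,Q4) = 0.05 × 1.10 × 1.44 = 0.0792
σ²_T = Σσ²ᵢ + 2·Σσ_ij = 7.8801 + 2 × 1.6994 = 11.2789
α = (4/3)·(1 − 7.8801/11.2789) = 0.402

α = 0.402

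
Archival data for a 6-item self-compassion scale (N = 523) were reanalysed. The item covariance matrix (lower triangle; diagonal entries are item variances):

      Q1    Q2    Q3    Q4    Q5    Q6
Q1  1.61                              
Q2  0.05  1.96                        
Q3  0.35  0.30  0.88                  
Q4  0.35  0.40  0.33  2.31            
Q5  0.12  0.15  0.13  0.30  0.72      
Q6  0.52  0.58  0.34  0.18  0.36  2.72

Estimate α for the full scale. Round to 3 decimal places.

α = 0.560

Σσ²ᵢ = 1.61 + 1.96 + 0.88 + 2.31 + 0.72 + 2.72 = 10.20
Sum of off-diagonal covariances = 4.46
σ²_T = 10.20 + 2 × 4.46 = 19.12
α = (k/(k−1))·(1 − Σσ²ᵢ/σ²_T) = (6/5)·(1 − 10.20/19.12) = 0.560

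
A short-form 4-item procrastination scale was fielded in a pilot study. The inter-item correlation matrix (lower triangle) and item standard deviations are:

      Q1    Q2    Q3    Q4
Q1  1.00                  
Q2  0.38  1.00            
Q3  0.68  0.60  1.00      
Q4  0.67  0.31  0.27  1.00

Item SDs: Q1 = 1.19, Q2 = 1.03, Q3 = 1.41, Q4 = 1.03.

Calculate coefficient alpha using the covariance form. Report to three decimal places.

α = 0.790

Σσ²ᵢ = 1.19² + 1.03² + 1.41² + 1.03² = 5.5260
Covariances σ_ij = r_ij · s_i · s_j:
  σ(Q1,Q2) = 0.38 × 1.19 × 1.03 = 0.4658
  σ(Q1,Q3) = 0.68 × 1.19 × 1.41 = 1.1410
  σ(Q1,Q4) = 0.67 × 1.19 × 1.03 = 0.8212
  σ(Q2,Q3) = 0.60 × 1.03 × 1.41 = 0.8714
  σ(Q2,Q4) = 0.31 × 1.03 × 1.03 = 0.3289
  σ(Q3,Q4) = 0.27 × 1.41 × 1.03 = 0.3921
σ²_T = Σσ²ᵢ + 2·Σσ_ij = 5.5260 + 2 × 4.0204 = 13.5668
α = (4/3)·(1 − 5.5260/13.5668) = 0.790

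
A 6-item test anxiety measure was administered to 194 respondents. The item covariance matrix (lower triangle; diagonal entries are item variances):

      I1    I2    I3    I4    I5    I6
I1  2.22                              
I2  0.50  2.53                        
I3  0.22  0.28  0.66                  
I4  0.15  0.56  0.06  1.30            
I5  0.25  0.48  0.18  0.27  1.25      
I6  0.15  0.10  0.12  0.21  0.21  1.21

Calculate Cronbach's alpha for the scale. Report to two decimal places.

α = 0.54

sum of item variances = 2.22 + 2.53 + 0.66 + 1.30 + 1.25 + 1.21 = 9.17
Sum of off-diagonal covariances = 3.74
Var(T) = 9.17 + 2 × 3.74 = 16.65
α = (k/(k−1))·(1 − sum of item variances/Var(T)) = (6/5)·(1 − 9.17/16.65) = 0.54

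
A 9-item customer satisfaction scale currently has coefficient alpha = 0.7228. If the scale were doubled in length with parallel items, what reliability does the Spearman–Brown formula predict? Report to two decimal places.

Length factor m = 2
α' = m·α / (1 + (m−1)·α)
   = 2 × 0.7228 / (1 + (2 − 1) × 0.7228)
   = 1.4456 / 1.7228 = 0.84

predicted reliability = 0.84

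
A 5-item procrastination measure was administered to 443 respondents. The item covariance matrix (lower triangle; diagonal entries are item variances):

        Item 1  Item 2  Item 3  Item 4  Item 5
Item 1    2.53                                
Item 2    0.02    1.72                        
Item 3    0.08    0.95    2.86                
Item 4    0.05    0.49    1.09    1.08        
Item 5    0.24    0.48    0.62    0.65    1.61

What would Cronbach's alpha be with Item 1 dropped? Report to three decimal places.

α = 0.721

Remaining items: Item 2, Item 3, Item 4, Item 5 (k = 4).
ΣVar(i) = 1.72 + 2.86 + 1.08 + 1.61 = 7.27
Var(T) = 7.27 + 2 × 4.28 = 15.83
α (item deleted) = (4/3)·(1 − 7.27/15.83) = 0.721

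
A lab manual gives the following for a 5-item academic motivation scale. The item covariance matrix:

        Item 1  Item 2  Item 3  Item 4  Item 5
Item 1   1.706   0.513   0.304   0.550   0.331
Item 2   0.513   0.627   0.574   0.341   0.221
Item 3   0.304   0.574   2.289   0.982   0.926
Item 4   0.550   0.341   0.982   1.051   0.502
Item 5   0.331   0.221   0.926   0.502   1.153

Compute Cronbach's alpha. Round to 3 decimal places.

α = 0.757

Σσᵢ² = 1.706 + 0.627 + 2.289 + 1.051 + 1.153 = 6.826
Sum of the distinct covariances = 5.244
σ²_total = 6.826 + 2 × 5.244 = 17.314
α = (k/(k−1))·(1 − Σσᵢ²/σ²_total) = (5/4)·(1 − 6.826/17.314) = 0.757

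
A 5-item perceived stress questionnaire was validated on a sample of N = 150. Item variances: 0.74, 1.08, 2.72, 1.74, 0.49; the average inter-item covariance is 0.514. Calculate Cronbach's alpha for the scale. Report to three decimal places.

Cronbach's alpha = 0.754

ΣVar(i) = 0.74 + 1.08 + 2.72 + 1.74 + 0.49 = 6.77
Sum of the 10 distinct covariances = 10 × 0.514 = 5.140
total variance = ΣVar(i) + 2·Σcov = 6.77 + 2 × 5.140 = 17.050
α = (5/4)·(1 − 6.77/17.050) = 0.754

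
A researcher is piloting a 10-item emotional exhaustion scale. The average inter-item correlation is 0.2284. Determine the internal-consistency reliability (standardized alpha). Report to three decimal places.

Standardized α = k·r̄ / (1 + (k−1)·r̄) = 10 × 0.2284 / (1 + 9 × 0.2284)
  = 2.2840 / 3.0556 = 0.747

standardized alpha = 0.747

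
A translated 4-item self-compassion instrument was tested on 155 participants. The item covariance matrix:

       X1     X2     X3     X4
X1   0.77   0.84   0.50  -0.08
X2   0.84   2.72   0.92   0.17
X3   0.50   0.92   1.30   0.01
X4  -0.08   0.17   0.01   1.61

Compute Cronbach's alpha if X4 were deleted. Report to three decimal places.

Remaining items: X1, X2, X3 (k = 3).
Σσ²ᵢ = 0.77 + 2.72 + 1.30 = 4.79
Var(T) = 4.79 + 2 × 2.26 = 9.31
α (item deleted) = (3/2)·(1 − 4.79/9.31) = 0.728

α = 0.728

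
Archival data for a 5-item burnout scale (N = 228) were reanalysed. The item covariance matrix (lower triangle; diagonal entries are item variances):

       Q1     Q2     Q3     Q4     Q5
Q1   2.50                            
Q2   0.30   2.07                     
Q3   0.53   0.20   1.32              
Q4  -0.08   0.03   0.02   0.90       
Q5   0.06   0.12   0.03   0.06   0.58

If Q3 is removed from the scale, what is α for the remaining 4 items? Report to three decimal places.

α = 0.186

Remaining items: Q1, Q2, Q4, Q5 (k = 4).
ΣVar(i) = 2.50 + 2.07 + 0.90 + 0.58 = 6.05
σ²_T = 6.05 + 2 × 0.49 = 7.03
α (item deleted) = (4/3)·(1 − 6.05/7.03) = 0.186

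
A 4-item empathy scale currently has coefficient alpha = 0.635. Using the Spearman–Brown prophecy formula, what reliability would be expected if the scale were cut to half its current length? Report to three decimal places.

predicted reliability = 0.465

Length factor m = 1/2
α' = m·α / (1 − (1−m)·α)
   = 1/2 × 0.635 / (1 − (1 − 1/2) × 0.635)
   = 0.3175 / 0.6825 = 0.465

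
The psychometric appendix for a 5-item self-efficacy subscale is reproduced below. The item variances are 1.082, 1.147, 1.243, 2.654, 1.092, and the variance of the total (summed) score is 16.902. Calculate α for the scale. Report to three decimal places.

α = 0.716

sum of item variances = 1.082 + 1.147 + 1.243 + 2.654 + 1.092 = 7.218
α = (k/(k−1))·(1 − sum of item variances/σ²_total) = (5/4)·(1 − 7.218/16.902) = 0.716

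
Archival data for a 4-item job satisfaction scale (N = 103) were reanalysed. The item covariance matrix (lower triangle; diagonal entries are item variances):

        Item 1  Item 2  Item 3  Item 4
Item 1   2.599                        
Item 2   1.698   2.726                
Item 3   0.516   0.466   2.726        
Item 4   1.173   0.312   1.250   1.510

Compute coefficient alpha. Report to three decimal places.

α = 0.708

Σσ²ᵢ = 2.599 + 2.726 + 2.726 + 1.510 = 9.561
Sum of off-diagonal covariances = 5.415
σ²_T = 9.561 + 2 × 5.415 = 20.391
α = (k/(k−1))·(1 − Σσ²ᵢ/σ²_T) = (4/3)·(1 − 9.561/20.391) = 0.708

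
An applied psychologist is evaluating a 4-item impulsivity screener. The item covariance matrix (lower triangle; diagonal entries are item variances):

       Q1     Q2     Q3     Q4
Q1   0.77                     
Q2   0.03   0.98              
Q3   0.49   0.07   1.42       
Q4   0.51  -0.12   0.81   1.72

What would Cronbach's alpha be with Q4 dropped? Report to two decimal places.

α = 0.41

Remaining items: Q1, Q2, Q3 (k = 3).
sum of item variances = 0.77 + 0.98 + 1.42 = 3.17
Var(T) = 3.17 + 2 × 0.59 = 4.35
α (item deleted) = (3/2)·(1 − 3.17/4.35) = 0.41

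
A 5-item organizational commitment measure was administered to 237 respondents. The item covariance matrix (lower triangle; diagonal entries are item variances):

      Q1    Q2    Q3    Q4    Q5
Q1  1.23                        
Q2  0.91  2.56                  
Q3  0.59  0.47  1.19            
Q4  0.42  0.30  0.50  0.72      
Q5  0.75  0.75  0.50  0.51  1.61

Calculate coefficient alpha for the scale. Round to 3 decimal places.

Σσ²ᵢ = 1.23 + 2.56 + 1.19 + 0.72 + 1.61 = 7.31
Sum of off-diagonal covariances = 5.70
total variance = 7.31 + 2 × 5.70 = 18.71
α = (k/(k−1))·(1 − Σσ²ᵢ/total variance) = (5/4)·(1 − 7.31/18.71) = 0.762

coefficient alpha = 0.762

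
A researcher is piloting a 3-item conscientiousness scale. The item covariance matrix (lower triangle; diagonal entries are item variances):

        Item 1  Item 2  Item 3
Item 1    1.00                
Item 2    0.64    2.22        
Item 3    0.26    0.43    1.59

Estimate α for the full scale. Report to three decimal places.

Σσᵢ² = 1.00 + 2.22 + 1.59 = 4.81
Σ_{i<j} σ_ij = 1.33
total variance = 4.81 + 2 × 1.33 = 7.47
α = (k/(k−1))·(1 − Σσᵢ²/total variance) = (3/2)·(1 − 4.81/7.47) = 0.534

α = 0.534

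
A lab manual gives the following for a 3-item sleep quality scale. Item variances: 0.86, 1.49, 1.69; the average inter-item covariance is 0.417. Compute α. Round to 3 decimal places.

α = 0.574

ΣVar(i) = 0.86 + 1.49 + 1.69 = 4.04
Sum of the 3 distinct covariances = 3 × 0.417 = 1.251
total variance = ΣVar(i) + 2·Σcov = 4.04 + 2 × 1.251 = 6.542
α = (3/2)·(1 − 4.04/6.542) = 0.574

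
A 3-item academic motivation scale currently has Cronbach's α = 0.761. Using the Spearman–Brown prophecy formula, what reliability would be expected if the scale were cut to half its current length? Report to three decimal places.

predicted reliability = 0.614

Length factor m = 1/2
α' = m·α / (1 − (1−m)·α)
   = 1/2 × 0.761 / (1 − (1 − 1/2) × 0.761)
   = 0.3805 / 0.6195 = 0.614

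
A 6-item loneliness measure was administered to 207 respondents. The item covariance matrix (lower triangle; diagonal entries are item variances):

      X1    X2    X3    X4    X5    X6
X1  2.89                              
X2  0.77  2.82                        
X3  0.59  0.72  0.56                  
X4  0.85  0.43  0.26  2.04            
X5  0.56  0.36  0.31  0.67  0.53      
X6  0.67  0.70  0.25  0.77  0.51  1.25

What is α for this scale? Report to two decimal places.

ΣVar(i) = 2.89 + 2.82 + 0.56 + 2.04 + 0.53 + 1.25 = 10.09
Sum of off-diagonal covariances = 8.42
σ²_total = 10.09 + 2 × 8.42 = 26.93
α = (k/(k−1))·(1 − ΣVar(i)/σ²_total) = (6/5)·(1 − 10.09/26.93) = 0.75

α = 0.75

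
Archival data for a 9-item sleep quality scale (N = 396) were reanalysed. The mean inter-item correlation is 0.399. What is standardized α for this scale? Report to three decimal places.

Standardized α = k·r̄ / (1 + (k−1)·r̄) = 9 × 0.399 / (1 + 8 × 0.399)
  = 3.5910 / 4.1920 = 0.857

standardized α = 0.857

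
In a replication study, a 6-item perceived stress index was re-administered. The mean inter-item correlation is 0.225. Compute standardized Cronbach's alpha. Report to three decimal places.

Standardized α = k·r̄ / (1 + (k−1)·r̄) = 6 × 0.225 / (1 + 5 × 0.225)
  = 1.3500 / 2.1250 = 0.635

α = 0.635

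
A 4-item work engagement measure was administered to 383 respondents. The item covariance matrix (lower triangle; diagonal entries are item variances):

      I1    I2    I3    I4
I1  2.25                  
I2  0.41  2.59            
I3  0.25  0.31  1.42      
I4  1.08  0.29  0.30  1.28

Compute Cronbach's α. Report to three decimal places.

Σσᵢ² = 2.25 + 2.59 + 1.42 + 1.28 = 7.54
Sum of the distinct covariances = 2.64
σ²_T = 7.54 + 2 × 2.64 = 12.82
α = (k/(k−1))·(1 − Σσᵢ²/σ²_T) = (4/3)·(1 − 7.54/12.82) = 0.549

Cronbach's α = 0.549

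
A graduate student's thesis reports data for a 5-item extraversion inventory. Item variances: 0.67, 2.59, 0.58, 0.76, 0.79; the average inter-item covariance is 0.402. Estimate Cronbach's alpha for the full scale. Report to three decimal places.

Cronbach's alpha = 0.748

ΣVar(i) = 0.67 + 2.59 + 0.58 + 0.76 + 0.79 = 5.39
Sum of the 10 distinct covariances = 10 × 0.402 = 4.020
σ²_T = ΣVar(i) + 2·Σcov = 5.39 + 2 × 4.020 = 13.430
α = (5/4)·(1 − 5.39/13.430) = 0.748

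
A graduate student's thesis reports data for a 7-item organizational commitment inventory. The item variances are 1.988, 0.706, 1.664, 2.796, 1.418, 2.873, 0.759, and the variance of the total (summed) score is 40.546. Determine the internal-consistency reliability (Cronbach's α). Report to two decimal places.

Σσ²ᵢ = 1.988 + 0.706 + 1.664 + 2.796 + 1.418 + 2.873 + 0.759 = 12.204
α = (k/(k−1))·(1 − Σσ²ᵢ/total variance) = (7/6)·(1 − 12.204/40.546) = 0.82

Cronbach's α = 0.82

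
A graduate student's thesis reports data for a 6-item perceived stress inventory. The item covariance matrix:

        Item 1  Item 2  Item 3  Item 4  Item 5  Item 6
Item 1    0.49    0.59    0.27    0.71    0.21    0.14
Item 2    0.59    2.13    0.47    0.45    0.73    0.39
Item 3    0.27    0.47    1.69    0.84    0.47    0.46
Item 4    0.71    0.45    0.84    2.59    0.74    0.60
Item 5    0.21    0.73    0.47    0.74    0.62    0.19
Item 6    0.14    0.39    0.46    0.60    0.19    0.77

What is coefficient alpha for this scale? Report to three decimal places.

α = 0.764

Σσᵢ² = 0.49 + 2.13 + 1.69 + 2.59 + 0.62 + 0.77 = 8.29
Sum of the distinct covariances = 7.26
total variance = 8.29 + 2 × 7.26 = 22.81
α = (k/(k−1))·(1 − Σσᵢ²/total variance) = (6/5)·(1 − 8.29/22.81) = 0.764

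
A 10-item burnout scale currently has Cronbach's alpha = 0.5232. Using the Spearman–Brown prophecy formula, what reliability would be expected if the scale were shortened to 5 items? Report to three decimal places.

predicted reliability = 0.354

Length factor m = 5/10 = 0.5000
α' = m·α / (1 − (1−m)·α)
   = 5/10 × 0.5232 / (1 − (1 − 5/10) × 0.5232)
   = 0.2616 / 0.7384 = 0.354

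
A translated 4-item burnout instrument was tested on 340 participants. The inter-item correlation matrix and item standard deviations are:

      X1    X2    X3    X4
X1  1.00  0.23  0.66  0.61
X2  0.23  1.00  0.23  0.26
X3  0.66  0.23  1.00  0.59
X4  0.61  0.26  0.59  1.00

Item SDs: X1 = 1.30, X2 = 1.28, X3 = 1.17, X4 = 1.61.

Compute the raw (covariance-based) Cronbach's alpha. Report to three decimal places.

Cronbach's alpha = 0.748

Σσ²ᵢ = 1.30² + 1.28² + 1.17² + 1.61² = 7.2894
Covariances σ_ij = r_ij · s_i · s_j:
  σ(X1,X2) = 0.23 × 1.30 × 1.28 = 0.3827
  σ(X1,X3) = 0.66 × 1.30 × 1.17 = 1.0039
  σ(X1,X4) = 0.61 × 1.30 × 1.61 = 1.2767
  σ(X2,X3) = 0.23 × 1.28 × 1.17 = 0.3444
  σ(X2,X4) = 0.26 × 1.28 × 1.61 = 0.5358
  σ(X3,X4) = 0.59 × 1.17 × 1.61 = 1.1114
σ²_T = Σσ²ᵢ + 2·Σσ_ij = 7.2894 + 2 × 4.6549 = 16.5992
α = (4/3)·(1 − 7.2894/16.5992) = 0.748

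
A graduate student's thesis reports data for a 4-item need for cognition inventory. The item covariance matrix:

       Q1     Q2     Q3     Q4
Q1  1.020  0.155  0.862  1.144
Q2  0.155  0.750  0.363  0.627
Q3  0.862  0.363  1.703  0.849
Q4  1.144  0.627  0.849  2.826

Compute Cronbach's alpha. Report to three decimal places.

sum of item variances = 1.020 + 0.750 + 1.703 + 2.826 = 6.299
Sum of off-diagonal covariances = 4.000
σ²_T = 6.299 + 2 × 4.000 = 14.299
α = (k/(k−1))·(1 − sum of item variances/σ²_T) = (4/3)·(1 − 6.299/14.299) = 0.746

Cronbach's alpha = 0.746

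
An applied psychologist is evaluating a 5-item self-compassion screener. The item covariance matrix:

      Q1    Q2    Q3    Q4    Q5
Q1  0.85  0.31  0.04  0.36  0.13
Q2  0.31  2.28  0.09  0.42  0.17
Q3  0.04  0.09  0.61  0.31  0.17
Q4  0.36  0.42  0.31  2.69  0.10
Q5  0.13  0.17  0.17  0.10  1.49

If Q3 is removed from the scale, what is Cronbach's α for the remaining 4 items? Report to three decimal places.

Remaining items: Q1, Q2, Q4, Q5 (k = 4).
ΣVar(i) = 0.85 + 2.28 + 2.69 + 1.49 = 7.31
σ²_total = 7.31 + 2 × 1.49 = 10.29
α (item deleted) = (4/3)·(1 − 7.31/10.29) = 0.386

Cronbach's α = 0.386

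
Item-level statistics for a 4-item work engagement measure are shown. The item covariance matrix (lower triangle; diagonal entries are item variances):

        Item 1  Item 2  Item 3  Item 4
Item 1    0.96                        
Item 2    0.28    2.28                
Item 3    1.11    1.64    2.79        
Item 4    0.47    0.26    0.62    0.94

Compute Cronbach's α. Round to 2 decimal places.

Σσ²ᵢ = 0.96 + 2.28 + 2.79 + 0.94 = 6.97
Sum of the distinct covariances = 4.38
σ²_T = 6.97 + 2 × 4.38 = 15.73
α = (k/(k−1))·(1 − Σσ²ᵢ/σ²_T) = (4/3)·(1 − 6.97/15.73) = 0.74

α = 0.74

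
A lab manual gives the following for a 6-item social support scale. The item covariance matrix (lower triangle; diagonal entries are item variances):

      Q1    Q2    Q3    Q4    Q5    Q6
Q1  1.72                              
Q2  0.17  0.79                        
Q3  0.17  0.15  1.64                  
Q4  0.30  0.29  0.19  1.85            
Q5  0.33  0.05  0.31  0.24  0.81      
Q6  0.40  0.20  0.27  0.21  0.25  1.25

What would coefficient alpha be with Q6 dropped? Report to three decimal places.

Remaining items: Q1, Q2, Q3, Q4, Q5 (k = 5).
Σσ²ᵢ = 1.72 + 0.79 + 1.64 + 1.85 + 0.81 = 6.81
σ²_total = 6.81 + 2 × 2.20 = 11.21
α (item deleted) = (5/4)·(1 − 6.81/11.21) = 0.491

coefficient alpha = 0.491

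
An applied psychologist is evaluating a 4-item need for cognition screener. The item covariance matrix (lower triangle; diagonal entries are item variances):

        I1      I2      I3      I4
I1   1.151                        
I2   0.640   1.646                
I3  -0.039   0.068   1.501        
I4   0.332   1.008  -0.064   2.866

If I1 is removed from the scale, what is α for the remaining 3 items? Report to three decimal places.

Remaining items: I2, I3, I4 (k = 3).
sum of item variances = 1.646 + 1.501 + 2.866 = 6.013
Var(T) = 6.013 + 2 × 1.012 = 8.037
α (item deleted) = (3/2)·(1 − 6.013/8.037) = 0.378

α = 0.378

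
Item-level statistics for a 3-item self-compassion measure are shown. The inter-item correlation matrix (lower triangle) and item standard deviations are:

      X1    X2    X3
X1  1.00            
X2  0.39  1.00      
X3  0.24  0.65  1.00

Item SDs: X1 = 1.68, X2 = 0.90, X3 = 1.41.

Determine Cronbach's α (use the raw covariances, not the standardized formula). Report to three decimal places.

Σσ²ᵢ = 1.68² + 0.90² + 1.41² = 5.6205
Covariances σ_ij = r_ij · s_i · s_j:
  σ(X1,X2) = 0.39 × 1.68 × 0.90 = 0.5897
  σ(X1,X3) = 0.24 × 1.68 × 1.41 = 0.5685
  σ(X2,X3) = 0.65 × 0.90 × 1.41 = 0.8249
σ²_T = Σσ²ᵢ + 2·Σσ_ij = 5.6205 + 2 × 1.9831 = 9.5867
α = (3/2)·(1 − 5.6205/9.5867) = 0.621

Cronbach's α = 0.621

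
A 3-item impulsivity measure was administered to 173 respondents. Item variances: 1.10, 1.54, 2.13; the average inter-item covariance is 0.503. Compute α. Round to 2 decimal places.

α = 0.58

Σσ²ᵢ = 1.10 + 1.54 + 2.13 = 4.77
Sum of the 3 distinct covariances = 3 × 0.503 = 1.509
total variance = Σσ²ᵢ + 2·Σcov = 4.77 + 2 × 1.509 = 7.788
α = (3/2)·(1 − 4.77/7.788) = 0.58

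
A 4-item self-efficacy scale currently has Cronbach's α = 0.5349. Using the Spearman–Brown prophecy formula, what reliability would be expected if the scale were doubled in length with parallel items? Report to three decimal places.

Length factor m = 2
α' = m·α / (1 + (m−1)·α)
   = 2 × 0.5349 / (1 + (2 − 1) × 0.5349)
   = 1.0698 / 1.5349 = 0.697

predicted reliability = 0.697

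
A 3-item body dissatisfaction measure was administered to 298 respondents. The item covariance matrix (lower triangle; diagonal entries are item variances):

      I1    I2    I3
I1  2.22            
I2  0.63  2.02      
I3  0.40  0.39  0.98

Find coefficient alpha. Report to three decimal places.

Σσᵢ² = 2.22 + 2.02 + 0.98 = 5.22
Sum of the distinct covariances = 1.42
σ²_T = 5.22 + 2 × 1.42 = 8.06
α = (k/(k−1))·(1 − Σσᵢ²/σ²_T) = (3/2)·(1 − 5.22/8.06) = 0.529

coefficient alpha = 0.529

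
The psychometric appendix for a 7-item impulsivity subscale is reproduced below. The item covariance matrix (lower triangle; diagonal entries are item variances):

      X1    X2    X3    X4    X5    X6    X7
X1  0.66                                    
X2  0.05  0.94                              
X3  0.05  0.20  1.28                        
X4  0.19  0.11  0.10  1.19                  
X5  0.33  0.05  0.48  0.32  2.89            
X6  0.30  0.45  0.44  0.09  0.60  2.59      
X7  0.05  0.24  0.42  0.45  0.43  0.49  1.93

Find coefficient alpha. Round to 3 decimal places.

coefficient alpha = 0.588

Σσᵢ² = 0.66 + 0.94 + 1.28 + 1.19 + 2.89 + 2.59 + 1.93 = 11.48
Σ_{i<j} σ_ij = 5.84
total variance = 11.48 + 2 × 5.84 = 23.16
α = (k/(k−1))·(1 − Σσᵢ²/total variance) = (7/6)·(1 − 11.48/23.16) = 0.588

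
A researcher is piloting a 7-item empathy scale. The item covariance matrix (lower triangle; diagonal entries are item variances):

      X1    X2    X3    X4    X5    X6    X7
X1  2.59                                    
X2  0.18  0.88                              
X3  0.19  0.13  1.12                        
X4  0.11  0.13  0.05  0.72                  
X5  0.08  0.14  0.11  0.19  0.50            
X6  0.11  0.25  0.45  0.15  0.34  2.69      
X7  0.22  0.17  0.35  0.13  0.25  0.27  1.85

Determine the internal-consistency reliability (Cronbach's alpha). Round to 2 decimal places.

Cronbach's alpha = 0.51

ΣVar(i) = 2.59 + 0.88 + 1.12 + 0.72 + 0.50 + 2.69 + 1.85 = 10.35
Sum of off-diagonal covariances = 4.00
total variance = 10.35 + 2 × 4.00 = 18.35
α = (k/(k−1))·(1 − ΣVar(i)/total variance) = (7/6)·(1 − 10.35/18.35) = 0.51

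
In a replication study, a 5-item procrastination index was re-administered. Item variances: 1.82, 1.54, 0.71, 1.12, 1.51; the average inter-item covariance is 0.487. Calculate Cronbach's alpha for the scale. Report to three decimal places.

Cronbach's alpha = 0.741

ΣVar(i) = 1.82 + 1.54 + 0.71 + 1.12 + 1.51 = 6.70
Sum of the 10 distinct covariances = 10 × 0.487 = 4.870
Var(T) = ΣVar(i) + 2·Σcov = 6.70 + 2 × 4.870 = 16.440
α = (5/4)·(1 − 6.70/16.440) = 0.741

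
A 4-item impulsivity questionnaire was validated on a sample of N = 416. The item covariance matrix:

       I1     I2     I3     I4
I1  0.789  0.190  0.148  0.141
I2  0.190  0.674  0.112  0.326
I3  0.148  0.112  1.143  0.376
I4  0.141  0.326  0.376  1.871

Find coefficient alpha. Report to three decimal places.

coefficient alpha = 0.488

ΣVar(i) = 0.789 + 0.674 + 1.143 + 1.871 = 4.477
Sum of off-diagonal covariances = 1.293
Var(T) = 4.477 + 2 × 1.293 = 7.063
α = (k/(k−1))·(1 − ΣVar(i)/Var(T)) = (4/3)·(1 − 4.477/7.063) = 0.488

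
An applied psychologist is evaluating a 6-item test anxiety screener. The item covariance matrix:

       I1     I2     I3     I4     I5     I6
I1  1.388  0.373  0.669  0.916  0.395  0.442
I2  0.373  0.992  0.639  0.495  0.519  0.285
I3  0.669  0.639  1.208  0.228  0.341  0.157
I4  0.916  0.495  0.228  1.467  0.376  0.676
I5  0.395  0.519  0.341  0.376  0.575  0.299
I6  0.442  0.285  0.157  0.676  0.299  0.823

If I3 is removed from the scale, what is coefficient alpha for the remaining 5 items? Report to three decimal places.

Remaining items: I1, I2, I4, I5, I6 (k = 5).
Σσᵢ² = 1.388 + 0.992 + 1.467 + 0.575 + 0.823 = 5.245
Var(T) = 5.245 + 2 × 4.776 = 14.797
α (item deleted) = (5/4)·(1 − 5.245/14.797) = 0.807

coefficient alpha = 0.807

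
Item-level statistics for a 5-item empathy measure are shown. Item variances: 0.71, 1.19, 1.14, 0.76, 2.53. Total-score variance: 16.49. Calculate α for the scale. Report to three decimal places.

ΣVar(i) = 0.71 + 1.19 + 1.14 + 0.76 + 2.53 = 6.33
α = (k/(k−1))·(1 − ΣVar(i)/σ²_T) = (5/4)·(1 − 6.33/16.49) = 0.770

α = 0.770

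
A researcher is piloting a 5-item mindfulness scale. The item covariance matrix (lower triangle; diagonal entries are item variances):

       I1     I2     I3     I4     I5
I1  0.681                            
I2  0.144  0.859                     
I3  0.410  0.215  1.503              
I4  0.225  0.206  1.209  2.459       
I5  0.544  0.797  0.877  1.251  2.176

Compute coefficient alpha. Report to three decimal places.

coefficient alpha = 0.756

sum of item variances = 0.681 + 0.859 + 1.503 + 2.459 + 2.176 = 7.678
Σ_{i<j} σ_ij = 5.878
σ²_T = 7.678 + 2 × 5.878 = 19.434
α = (k/(k−1))·(1 − sum of item variances/σ²_T) = (5/4)·(1 − 7.678/19.434) = 0.756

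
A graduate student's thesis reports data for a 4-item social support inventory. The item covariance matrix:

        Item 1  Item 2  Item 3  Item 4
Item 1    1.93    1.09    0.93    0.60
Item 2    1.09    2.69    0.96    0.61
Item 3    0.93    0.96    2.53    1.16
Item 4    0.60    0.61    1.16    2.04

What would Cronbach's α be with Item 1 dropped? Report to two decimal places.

Remaining items: Item 2, Item 3, Item 4 (k = 3).
ΣVar(i) = 2.69 + 2.53 + 2.04 = 7.26
σ²_total = 7.26 + 2 × 2.73 = 12.72
α (item deleted) = (3/2)·(1 − 7.26/12.72) = 0.64

Cronbach's α = 0.64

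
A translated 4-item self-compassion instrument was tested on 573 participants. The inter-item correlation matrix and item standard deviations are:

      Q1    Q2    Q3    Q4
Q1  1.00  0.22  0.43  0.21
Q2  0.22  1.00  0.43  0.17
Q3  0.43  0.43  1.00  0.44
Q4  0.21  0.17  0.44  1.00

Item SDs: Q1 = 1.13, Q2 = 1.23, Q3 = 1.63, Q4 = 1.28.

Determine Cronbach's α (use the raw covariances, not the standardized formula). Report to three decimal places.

Σσ²ᵢ = 1.13² + 1.23² + 1.63² + 1.28² = 7.0851
Covariances σ_ij = r_ij · s_i · s_j:
  σ(Q1,Q2) = 0.22 × 1.13 × 1.23 = 0.3058
  σ(Q1,Q3) = 0.43 × 1.13 × 1.63 = 0.7920
  σ(Q1,Q4) = 0.21 × 1.13 × 1.28 = 0.3037
  σ(Q2,Q3) = 0.43 × 1.23 × 1.63 = 0.8621
  σ(Q2,Q4) = 0.17 × 1.23 × 1.28 = 0.2676
  σ(Q3,Q4) = 0.44 × 1.63 × 1.28 = 0.9180
σ²_T = Σσ²ᵢ + 2·Σσ_ij = 7.0851 + 2 × 3.4492 = 13.9835
α = (4/3)·(1 − 7.0851/13.9835) = 0.658

α = 0.658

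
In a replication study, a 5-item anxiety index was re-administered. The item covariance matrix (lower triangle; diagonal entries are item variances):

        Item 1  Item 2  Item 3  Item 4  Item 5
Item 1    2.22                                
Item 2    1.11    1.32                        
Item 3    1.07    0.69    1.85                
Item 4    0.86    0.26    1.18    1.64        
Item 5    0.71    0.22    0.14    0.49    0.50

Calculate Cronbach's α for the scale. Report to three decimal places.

α = 0.802

ΣVar(i) = 2.22 + 1.32 + 1.85 + 1.64 + 0.50 = 7.53
Sum of off-diagonal covariances = 6.73
Var(T) = 7.53 + 2 × 6.73 = 20.99
α = (k/(k−1))·(1 − ΣVar(i)/Var(T)) = (5/4)·(1 − 7.53/20.99) = 0.802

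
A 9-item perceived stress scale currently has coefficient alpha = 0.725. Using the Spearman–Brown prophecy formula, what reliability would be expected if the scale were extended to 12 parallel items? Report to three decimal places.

predicted reliability = 0.779

Length factor m = 12/9 = 1.3333
α' = m·α / (1 + (m−1)·α)
   = 12/9 × 0.725 / (1 + (12/9 − 1) × 0.725)
   = 0.9667 / 1.2417 = 0.779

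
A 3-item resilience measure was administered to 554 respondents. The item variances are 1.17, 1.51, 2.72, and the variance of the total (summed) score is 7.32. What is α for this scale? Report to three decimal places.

α = 0.393

ΣVar(i) = 1.17 + 1.51 + 2.72 = 5.40
α = (k/(k−1))·(1 − ΣVar(i)/total variance) = (3/2)·(1 − 5.40/7.32) = 0.393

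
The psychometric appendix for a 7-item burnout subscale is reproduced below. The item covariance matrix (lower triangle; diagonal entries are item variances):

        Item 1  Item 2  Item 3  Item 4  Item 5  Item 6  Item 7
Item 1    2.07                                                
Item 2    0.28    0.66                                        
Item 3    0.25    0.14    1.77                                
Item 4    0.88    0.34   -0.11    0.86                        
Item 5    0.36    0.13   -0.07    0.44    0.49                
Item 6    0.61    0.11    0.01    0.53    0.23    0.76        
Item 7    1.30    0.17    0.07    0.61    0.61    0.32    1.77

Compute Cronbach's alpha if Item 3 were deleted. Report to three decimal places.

Cronbach's alpha = 0.812

Remaining items: Item 1, Item 2, Item 4, Item 5, Item 6, Item 7 (k = 6).
sum of item variances = 2.07 + 0.66 + 0.86 + 0.49 + 0.76 + 1.77 = 6.61
σ²_T = 6.61 + 2 × 6.92 = 20.45
α (item deleted) = (6/5)·(1 − 6.61/20.45) = 0.812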